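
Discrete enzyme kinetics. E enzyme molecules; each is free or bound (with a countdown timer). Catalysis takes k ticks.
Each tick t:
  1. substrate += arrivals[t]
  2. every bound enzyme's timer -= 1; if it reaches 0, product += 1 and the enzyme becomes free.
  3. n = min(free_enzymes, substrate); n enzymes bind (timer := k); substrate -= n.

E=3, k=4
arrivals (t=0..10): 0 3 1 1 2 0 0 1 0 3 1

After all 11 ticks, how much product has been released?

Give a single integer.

t=0: arr=0 -> substrate=0 bound=0 product=0
t=1: arr=3 -> substrate=0 bound=3 product=0
t=2: arr=1 -> substrate=1 bound=3 product=0
t=3: arr=1 -> substrate=2 bound=3 product=0
t=4: arr=2 -> substrate=4 bound=3 product=0
t=5: arr=0 -> substrate=1 bound=3 product=3
t=6: arr=0 -> substrate=1 bound=3 product=3
t=7: arr=1 -> substrate=2 bound=3 product=3
t=8: arr=0 -> substrate=2 bound=3 product=3
t=9: arr=3 -> substrate=2 bound=3 product=6
t=10: arr=1 -> substrate=3 bound=3 product=6

Answer: 6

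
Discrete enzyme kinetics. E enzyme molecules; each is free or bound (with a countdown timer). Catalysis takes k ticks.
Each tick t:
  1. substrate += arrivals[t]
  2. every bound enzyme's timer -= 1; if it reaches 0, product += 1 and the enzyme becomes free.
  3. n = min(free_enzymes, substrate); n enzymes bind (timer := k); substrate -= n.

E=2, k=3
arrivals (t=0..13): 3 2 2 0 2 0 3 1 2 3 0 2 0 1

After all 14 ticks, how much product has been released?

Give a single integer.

t=0: arr=3 -> substrate=1 bound=2 product=0
t=1: arr=2 -> substrate=3 bound=2 product=0
t=2: arr=2 -> substrate=5 bound=2 product=0
t=3: arr=0 -> substrate=3 bound=2 product=2
t=4: arr=2 -> substrate=5 bound=2 product=2
t=5: arr=0 -> substrate=5 bound=2 product=2
t=6: arr=3 -> substrate=6 bound=2 product=4
t=7: arr=1 -> substrate=7 bound=2 product=4
t=8: arr=2 -> substrate=9 bound=2 product=4
t=9: arr=3 -> substrate=10 bound=2 product=6
t=10: arr=0 -> substrate=10 bound=2 product=6
t=11: arr=2 -> substrate=12 bound=2 product=6
t=12: arr=0 -> substrate=10 bound=2 product=8
t=13: arr=1 -> substrate=11 bound=2 product=8

Answer: 8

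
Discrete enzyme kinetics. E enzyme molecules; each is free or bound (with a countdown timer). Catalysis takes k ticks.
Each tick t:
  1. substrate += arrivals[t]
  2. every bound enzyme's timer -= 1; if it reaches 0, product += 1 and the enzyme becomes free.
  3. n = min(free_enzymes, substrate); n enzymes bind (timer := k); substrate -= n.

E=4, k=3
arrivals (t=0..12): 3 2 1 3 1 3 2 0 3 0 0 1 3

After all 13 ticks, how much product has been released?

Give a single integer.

t=0: arr=3 -> substrate=0 bound=3 product=0
t=1: arr=2 -> substrate=1 bound=4 product=0
t=2: arr=1 -> substrate=2 bound=4 product=0
t=3: arr=3 -> substrate=2 bound=4 product=3
t=4: arr=1 -> substrate=2 bound=4 product=4
t=5: arr=3 -> substrate=5 bound=4 product=4
t=6: arr=2 -> substrate=4 bound=4 product=7
t=7: arr=0 -> substrate=3 bound=4 product=8
t=8: arr=3 -> substrate=6 bound=4 product=8
t=9: arr=0 -> substrate=3 bound=4 product=11
t=10: arr=0 -> substrate=2 bound=4 product=12
t=11: arr=1 -> substrate=3 bound=4 product=12
t=12: arr=3 -> substrate=3 bound=4 product=15

Answer: 15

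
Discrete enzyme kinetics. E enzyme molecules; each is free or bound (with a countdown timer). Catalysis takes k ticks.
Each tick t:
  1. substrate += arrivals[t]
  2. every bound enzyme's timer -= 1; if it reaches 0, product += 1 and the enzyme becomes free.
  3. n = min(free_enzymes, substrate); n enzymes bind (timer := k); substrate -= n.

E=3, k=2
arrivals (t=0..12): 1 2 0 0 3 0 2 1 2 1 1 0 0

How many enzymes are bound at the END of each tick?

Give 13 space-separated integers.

Answer: 1 3 2 0 3 3 2 3 3 3 2 1 0

Derivation:
t=0: arr=1 -> substrate=0 bound=1 product=0
t=1: arr=2 -> substrate=0 bound=3 product=0
t=2: arr=0 -> substrate=0 bound=2 product=1
t=3: arr=0 -> substrate=0 bound=0 product=3
t=4: arr=3 -> substrate=0 bound=3 product=3
t=5: arr=0 -> substrate=0 bound=3 product=3
t=6: arr=2 -> substrate=0 bound=2 product=6
t=7: arr=1 -> substrate=0 bound=3 product=6
t=8: arr=2 -> substrate=0 bound=3 product=8
t=9: arr=1 -> substrate=0 bound=3 product=9
t=10: arr=1 -> substrate=0 bound=2 product=11
t=11: arr=0 -> substrate=0 bound=1 product=12
t=12: arr=0 -> substrate=0 bound=0 product=13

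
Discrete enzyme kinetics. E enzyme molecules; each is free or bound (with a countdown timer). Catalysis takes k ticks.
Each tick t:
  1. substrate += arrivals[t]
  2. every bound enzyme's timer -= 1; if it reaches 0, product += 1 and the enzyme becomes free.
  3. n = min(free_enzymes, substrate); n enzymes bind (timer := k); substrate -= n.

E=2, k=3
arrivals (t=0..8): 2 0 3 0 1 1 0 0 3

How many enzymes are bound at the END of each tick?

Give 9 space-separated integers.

Answer: 2 2 2 2 2 2 2 2 2

Derivation:
t=0: arr=2 -> substrate=0 bound=2 product=0
t=1: arr=0 -> substrate=0 bound=2 product=0
t=2: arr=3 -> substrate=3 bound=2 product=0
t=3: arr=0 -> substrate=1 bound=2 product=2
t=4: arr=1 -> substrate=2 bound=2 product=2
t=5: arr=1 -> substrate=3 bound=2 product=2
t=6: arr=0 -> substrate=1 bound=2 product=4
t=7: arr=0 -> substrate=1 bound=2 product=4
t=8: arr=3 -> substrate=4 bound=2 product=4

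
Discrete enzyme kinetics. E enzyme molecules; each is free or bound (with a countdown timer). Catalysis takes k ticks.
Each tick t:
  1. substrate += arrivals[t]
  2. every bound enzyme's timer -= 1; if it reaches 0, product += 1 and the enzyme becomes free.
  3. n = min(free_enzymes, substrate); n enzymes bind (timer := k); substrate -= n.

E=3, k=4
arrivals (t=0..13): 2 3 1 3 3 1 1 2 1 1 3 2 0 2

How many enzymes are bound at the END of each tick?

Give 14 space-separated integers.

t=0: arr=2 -> substrate=0 bound=2 product=0
t=1: arr=3 -> substrate=2 bound=3 product=0
t=2: arr=1 -> substrate=3 bound=3 product=0
t=3: arr=3 -> substrate=6 bound=3 product=0
t=4: arr=3 -> substrate=7 bound=3 product=2
t=5: arr=1 -> substrate=7 bound=3 product=3
t=6: arr=1 -> substrate=8 bound=3 product=3
t=7: arr=2 -> substrate=10 bound=3 product=3
t=8: arr=1 -> substrate=9 bound=3 product=5
t=9: arr=1 -> substrate=9 bound=3 product=6
t=10: arr=3 -> substrate=12 bound=3 product=6
t=11: arr=2 -> substrate=14 bound=3 product=6
t=12: arr=0 -> substrate=12 bound=3 product=8
t=13: arr=2 -> substrate=13 bound=3 product=9

Answer: 2 3 3 3 3 3 3 3 3 3 3 3 3 3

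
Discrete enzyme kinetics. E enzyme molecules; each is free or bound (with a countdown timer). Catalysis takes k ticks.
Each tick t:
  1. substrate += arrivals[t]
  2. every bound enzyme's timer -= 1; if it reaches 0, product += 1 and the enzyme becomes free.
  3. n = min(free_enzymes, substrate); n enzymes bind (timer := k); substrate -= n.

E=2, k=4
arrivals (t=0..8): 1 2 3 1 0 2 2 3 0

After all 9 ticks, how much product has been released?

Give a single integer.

Answer: 3

Derivation:
t=0: arr=1 -> substrate=0 bound=1 product=0
t=1: arr=2 -> substrate=1 bound=2 product=0
t=2: arr=3 -> substrate=4 bound=2 product=0
t=3: arr=1 -> substrate=5 bound=2 product=0
t=4: arr=0 -> substrate=4 bound=2 product=1
t=5: arr=2 -> substrate=5 bound=2 product=2
t=6: arr=2 -> substrate=7 bound=2 product=2
t=7: arr=3 -> substrate=10 bound=2 product=2
t=8: arr=0 -> substrate=9 bound=2 product=3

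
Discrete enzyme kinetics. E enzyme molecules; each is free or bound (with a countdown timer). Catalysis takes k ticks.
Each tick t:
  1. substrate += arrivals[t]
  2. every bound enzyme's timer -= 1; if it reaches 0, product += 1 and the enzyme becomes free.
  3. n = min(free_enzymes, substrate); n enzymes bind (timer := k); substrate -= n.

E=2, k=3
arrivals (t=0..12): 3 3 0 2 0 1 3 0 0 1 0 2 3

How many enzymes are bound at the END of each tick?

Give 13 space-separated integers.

t=0: arr=3 -> substrate=1 bound=2 product=0
t=1: arr=3 -> substrate=4 bound=2 product=0
t=2: arr=0 -> substrate=4 bound=2 product=0
t=3: arr=2 -> substrate=4 bound=2 product=2
t=4: arr=0 -> substrate=4 bound=2 product=2
t=5: arr=1 -> substrate=5 bound=2 product=2
t=6: arr=3 -> substrate=6 bound=2 product=4
t=7: arr=0 -> substrate=6 bound=2 product=4
t=8: arr=0 -> substrate=6 bound=2 product=4
t=9: arr=1 -> substrate=5 bound=2 product=6
t=10: arr=0 -> substrate=5 bound=2 product=6
t=11: arr=2 -> substrate=7 bound=2 product=6
t=12: arr=3 -> substrate=8 bound=2 product=8

Answer: 2 2 2 2 2 2 2 2 2 2 2 2 2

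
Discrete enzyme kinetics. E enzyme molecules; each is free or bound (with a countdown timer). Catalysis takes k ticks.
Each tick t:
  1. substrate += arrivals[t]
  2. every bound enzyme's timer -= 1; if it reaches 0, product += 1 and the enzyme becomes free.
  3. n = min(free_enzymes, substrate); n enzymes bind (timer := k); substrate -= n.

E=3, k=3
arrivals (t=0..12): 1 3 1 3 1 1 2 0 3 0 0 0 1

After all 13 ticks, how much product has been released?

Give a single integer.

t=0: arr=1 -> substrate=0 bound=1 product=0
t=1: arr=3 -> substrate=1 bound=3 product=0
t=2: arr=1 -> substrate=2 bound=3 product=0
t=3: arr=3 -> substrate=4 bound=3 product=1
t=4: arr=1 -> substrate=3 bound=3 product=3
t=5: arr=1 -> substrate=4 bound=3 product=3
t=6: arr=2 -> substrate=5 bound=3 product=4
t=7: arr=0 -> substrate=3 bound=3 product=6
t=8: arr=3 -> substrate=6 bound=3 product=6
t=9: arr=0 -> substrate=5 bound=3 product=7
t=10: arr=0 -> substrate=3 bound=3 product=9
t=11: arr=0 -> substrate=3 bound=3 product=9
t=12: arr=1 -> substrate=3 bound=3 product=10

Answer: 10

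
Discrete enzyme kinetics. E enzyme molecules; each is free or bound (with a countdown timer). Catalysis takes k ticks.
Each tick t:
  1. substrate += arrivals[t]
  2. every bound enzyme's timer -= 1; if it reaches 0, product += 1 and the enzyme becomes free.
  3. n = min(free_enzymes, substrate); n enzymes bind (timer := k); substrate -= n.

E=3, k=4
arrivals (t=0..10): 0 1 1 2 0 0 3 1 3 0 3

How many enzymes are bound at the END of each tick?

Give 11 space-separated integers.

t=0: arr=0 -> substrate=0 bound=0 product=0
t=1: arr=1 -> substrate=0 bound=1 product=0
t=2: arr=1 -> substrate=0 bound=2 product=0
t=3: arr=2 -> substrate=1 bound=3 product=0
t=4: arr=0 -> substrate=1 bound=3 product=0
t=5: arr=0 -> substrate=0 bound=3 product=1
t=6: arr=3 -> substrate=2 bound=3 product=2
t=7: arr=1 -> substrate=2 bound=3 product=3
t=8: arr=3 -> substrate=5 bound=3 product=3
t=9: arr=0 -> substrate=4 bound=3 product=4
t=10: arr=3 -> substrate=6 bound=3 product=5

Answer: 0 1 2 3 3 3 3 3 3 3 3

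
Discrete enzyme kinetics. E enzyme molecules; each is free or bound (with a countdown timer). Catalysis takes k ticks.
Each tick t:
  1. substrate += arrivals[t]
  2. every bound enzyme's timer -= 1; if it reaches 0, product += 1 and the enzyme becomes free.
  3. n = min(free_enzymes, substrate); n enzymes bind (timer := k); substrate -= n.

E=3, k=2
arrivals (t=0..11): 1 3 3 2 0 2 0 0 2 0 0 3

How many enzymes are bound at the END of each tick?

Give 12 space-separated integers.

t=0: arr=1 -> substrate=0 bound=1 product=0
t=1: arr=3 -> substrate=1 bound=3 product=0
t=2: arr=3 -> substrate=3 bound=3 product=1
t=3: arr=2 -> substrate=3 bound=3 product=3
t=4: arr=0 -> substrate=2 bound=3 product=4
t=5: arr=2 -> substrate=2 bound=3 product=6
t=6: arr=0 -> substrate=1 bound=3 product=7
t=7: arr=0 -> substrate=0 bound=2 product=9
t=8: arr=2 -> substrate=0 bound=3 product=10
t=9: arr=0 -> substrate=0 bound=2 product=11
t=10: arr=0 -> substrate=0 bound=0 product=13
t=11: arr=3 -> substrate=0 bound=3 product=13

Answer: 1 3 3 3 3 3 3 2 3 2 0 3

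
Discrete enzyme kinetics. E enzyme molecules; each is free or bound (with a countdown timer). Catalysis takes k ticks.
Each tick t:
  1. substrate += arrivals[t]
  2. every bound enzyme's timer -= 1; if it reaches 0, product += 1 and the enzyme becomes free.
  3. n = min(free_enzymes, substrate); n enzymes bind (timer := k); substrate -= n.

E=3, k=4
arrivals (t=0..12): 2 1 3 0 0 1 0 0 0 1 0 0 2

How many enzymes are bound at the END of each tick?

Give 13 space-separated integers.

t=0: arr=2 -> substrate=0 bound=2 product=0
t=1: arr=1 -> substrate=0 bound=3 product=0
t=2: arr=3 -> substrate=3 bound=3 product=0
t=3: arr=0 -> substrate=3 bound=3 product=0
t=4: arr=0 -> substrate=1 bound=3 product=2
t=5: arr=1 -> substrate=1 bound=3 product=3
t=6: arr=0 -> substrate=1 bound=3 product=3
t=7: arr=0 -> substrate=1 bound=3 product=3
t=8: arr=0 -> substrate=0 bound=2 product=5
t=9: arr=1 -> substrate=0 bound=2 product=6
t=10: arr=0 -> substrate=0 bound=2 product=6
t=11: arr=0 -> substrate=0 bound=2 product=6
t=12: arr=2 -> substrate=0 bound=3 product=7

Answer: 2 3 3 3 3 3 3 3 2 2 2 2 3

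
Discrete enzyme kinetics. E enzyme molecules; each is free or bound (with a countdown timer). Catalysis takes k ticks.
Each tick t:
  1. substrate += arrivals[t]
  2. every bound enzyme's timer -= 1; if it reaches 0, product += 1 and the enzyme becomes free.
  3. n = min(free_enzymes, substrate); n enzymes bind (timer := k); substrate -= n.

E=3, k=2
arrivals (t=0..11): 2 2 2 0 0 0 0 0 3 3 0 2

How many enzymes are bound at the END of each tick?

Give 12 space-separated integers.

t=0: arr=2 -> substrate=0 bound=2 product=0
t=1: arr=2 -> substrate=1 bound=3 product=0
t=2: arr=2 -> substrate=1 bound=3 product=2
t=3: arr=0 -> substrate=0 bound=3 product=3
t=4: arr=0 -> substrate=0 bound=1 product=5
t=5: arr=0 -> substrate=0 bound=0 product=6
t=6: arr=0 -> substrate=0 bound=0 product=6
t=7: arr=0 -> substrate=0 bound=0 product=6
t=8: arr=3 -> substrate=0 bound=3 product=6
t=9: arr=3 -> substrate=3 bound=3 product=6
t=10: arr=0 -> substrate=0 bound=3 product=9
t=11: arr=2 -> substrate=2 bound=3 product=9

Answer: 2 3 3 3 1 0 0 0 3 3 3 3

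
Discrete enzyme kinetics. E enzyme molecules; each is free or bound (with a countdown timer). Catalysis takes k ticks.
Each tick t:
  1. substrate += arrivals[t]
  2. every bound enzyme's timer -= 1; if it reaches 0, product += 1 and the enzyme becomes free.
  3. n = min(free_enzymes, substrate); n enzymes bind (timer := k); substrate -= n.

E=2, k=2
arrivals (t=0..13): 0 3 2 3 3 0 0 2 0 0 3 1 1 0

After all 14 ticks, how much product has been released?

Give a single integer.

t=0: arr=0 -> substrate=0 bound=0 product=0
t=1: arr=3 -> substrate=1 bound=2 product=0
t=2: arr=2 -> substrate=3 bound=2 product=0
t=3: arr=3 -> substrate=4 bound=2 product=2
t=4: arr=3 -> substrate=7 bound=2 product=2
t=5: arr=0 -> substrate=5 bound=2 product=4
t=6: arr=0 -> substrate=5 bound=2 product=4
t=7: arr=2 -> substrate=5 bound=2 product=6
t=8: arr=0 -> substrate=5 bound=2 product=6
t=9: arr=0 -> substrate=3 bound=2 product=8
t=10: arr=3 -> substrate=6 bound=2 product=8
t=11: arr=1 -> substrate=5 bound=2 product=10
t=12: arr=1 -> substrate=6 bound=2 product=10
t=13: arr=0 -> substrate=4 bound=2 product=12

Answer: 12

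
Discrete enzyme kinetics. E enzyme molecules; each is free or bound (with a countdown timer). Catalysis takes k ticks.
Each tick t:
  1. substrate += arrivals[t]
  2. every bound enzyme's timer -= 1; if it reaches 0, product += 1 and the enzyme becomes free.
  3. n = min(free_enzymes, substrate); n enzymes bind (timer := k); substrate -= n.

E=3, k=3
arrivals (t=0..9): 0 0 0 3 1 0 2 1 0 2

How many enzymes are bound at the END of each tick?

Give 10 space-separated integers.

Answer: 0 0 0 3 3 3 3 3 3 3

Derivation:
t=0: arr=0 -> substrate=0 bound=0 product=0
t=1: arr=0 -> substrate=0 bound=0 product=0
t=2: arr=0 -> substrate=0 bound=0 product=0
t=3: arr=3 -> substrate=0 bound=3 product=0
t=4: arr=1 -> substrate=1 bound=3 product=0
t=5: arr=0 -> substrate=1 bound=3 product=0
t=6: arr=2 -> substrate=0 bound=3 product=3
t=7: arr=1 -> substrate=1 bound=3 product=3
t=8: arr=0 -> substrate=1 bound=3 product=3
t=9: arr=2 -> substrate=0 bound=3 product=6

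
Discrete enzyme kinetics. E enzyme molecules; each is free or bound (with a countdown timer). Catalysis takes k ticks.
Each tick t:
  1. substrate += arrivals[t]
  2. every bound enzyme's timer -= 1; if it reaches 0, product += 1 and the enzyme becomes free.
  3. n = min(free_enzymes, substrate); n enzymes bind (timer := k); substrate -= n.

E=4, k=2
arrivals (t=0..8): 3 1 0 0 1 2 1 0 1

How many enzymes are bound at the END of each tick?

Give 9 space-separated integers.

Answer: 3 4 1 0 1 3 3 1 1

Derivation:
t=0: arr=3 -> substrate=0 bound=3 product=0
t=1: arr=1 -> substrate=0 bound=4 product=0
t=2: arr=0 -> substrate=0 bound=1 product=3
t=3: arr=0 -> substrate=0 bound=0 product=4
t=4: arr=1 -> substrate=0 bound=1 product=4
t=5: arr=2 -> substrate=0 bound=3 product=4
t=6: arr=1 -> substrate=0 bound=3 product=5
t=7: arr=0 -> substrate=0 bound=1 product=7
t=8: arr=1 -> substrate=0 bound=1 product=8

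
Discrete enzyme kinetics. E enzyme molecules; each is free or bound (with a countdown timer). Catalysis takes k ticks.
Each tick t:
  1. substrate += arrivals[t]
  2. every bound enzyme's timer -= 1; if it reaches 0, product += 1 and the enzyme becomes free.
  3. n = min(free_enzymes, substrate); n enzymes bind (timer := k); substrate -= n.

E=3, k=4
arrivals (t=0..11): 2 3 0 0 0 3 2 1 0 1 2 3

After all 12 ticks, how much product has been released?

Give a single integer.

t=0: arr=2 -> substrate=0 bound=2 product=0
t=1: arr=3 -> substrate=2 bound=3 product=0
t=2: arr=0 -> substrate=2 bound=3 product=0
t=3: arr=0 -> substrate=2 bound=3 product=0
t=4: arr=0 -> substrate=0 bound=3 product=2
t=5: arr=3 -> substrate=2 bound=3 product=3
t=6: arr=2 -> substrate=4 bound=3 product=3
t=7: arr=1 -> substrate=5 bound=3 product=3
t=8: arr=0 -> substrate=3 bound=3 product=5
t=9: arr=1 -> substrate=3 bound=3 product=6
t=10: arr=2 -> substrate=5 bound=3 product=6
t=11: arr=3 -> substrate=8 bound=3 product=6

Answer: 6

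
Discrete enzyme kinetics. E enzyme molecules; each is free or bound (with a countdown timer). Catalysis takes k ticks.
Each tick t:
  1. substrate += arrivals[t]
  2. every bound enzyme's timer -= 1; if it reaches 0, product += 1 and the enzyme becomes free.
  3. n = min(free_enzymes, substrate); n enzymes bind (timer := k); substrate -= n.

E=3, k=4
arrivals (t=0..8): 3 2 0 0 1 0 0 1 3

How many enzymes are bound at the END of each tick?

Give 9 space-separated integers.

Answer: 3 3 3 3 3 3 3 3 3

Derivation:
t=0: arr=3 -> substrate=0 bound=3 product=0
t=1: arr=2 -> substrate=2 bound=3 product=0
t=2: arr=0 -> substrate=2 bound=3 product=0
t=3: arr=0 -> substrate=2 bound=3 product=0
t=4: arr=1 -> substrate=0 bound=3 product=3
t=5: arr=0 -> substrate=0 bound=3 product=3
t=6: arr=0 -> substrate=0 bound=3 product=3
t=7: arr=1 -> substrate=1 bound=3 product=3
t=8: arr=3 -> substrate=1 bound=3 product=6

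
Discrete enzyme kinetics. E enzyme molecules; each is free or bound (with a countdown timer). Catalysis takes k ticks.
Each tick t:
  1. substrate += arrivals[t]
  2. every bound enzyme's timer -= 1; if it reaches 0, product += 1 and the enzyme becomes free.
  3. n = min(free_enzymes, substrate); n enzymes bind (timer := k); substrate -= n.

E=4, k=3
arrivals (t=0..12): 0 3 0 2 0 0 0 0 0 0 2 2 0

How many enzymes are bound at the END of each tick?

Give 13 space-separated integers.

Answer: 0 3 3 4 2 2 1 0 0 0 2 4 4

Derivation:
t=0: arr=0 -> substrate=0 bound=0 product=0
t=1: arr=3 -> substrate=0 bound=3 product=0
t=2: arr=0 -> substrate=0 bound=3 product=0
t=3: arr=2 -> substrate=1 bound=4 product=0
t=4: arr=0 -> substrate=0 bound=2 product=3
t=5: arr=0 -> substrate=0 bound=2 product=3
t=6: arr=0 -> substrate=0 bound=1 product=4
t=7: arr=0 -> substrate=0 bound=0 product=5
t=8: arr=0 -> substrate=0 bound=0 product=5
t=9: arr=0 -> substrate=0 bound=0 product=5
t=10: arr=2 -> substrate=0 bound=2 product=5
t=11: arr=2 -> substrate=0 bound=4 product=5
t=12: arr=0 -> substrate=0 bound=4 product=5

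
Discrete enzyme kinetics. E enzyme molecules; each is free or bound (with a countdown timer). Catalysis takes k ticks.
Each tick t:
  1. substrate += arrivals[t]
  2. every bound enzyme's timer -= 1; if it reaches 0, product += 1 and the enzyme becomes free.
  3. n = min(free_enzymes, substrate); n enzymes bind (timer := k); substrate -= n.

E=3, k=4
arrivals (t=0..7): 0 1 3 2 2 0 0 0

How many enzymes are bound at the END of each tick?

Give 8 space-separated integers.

t=0: arr=0 -> substrate=0 bound=0 product=0
t=1: arr=1 -> substrate=0 bound=1 product=0
t=2: arr=3 -> substrate=1 bound=3 product=0
t=3: arr=2 -> substrate=3 bound=3 product=0
t=4: arr=2 -> substrate=5 bound=3 product=0
t=5: arr=0 -> substrate=4 bound=3 product=1
t=6: arr=0 -> substrate=2 bound=3 product=3
t=7: arr=0 -> substrate=2 bound=3 product=3

Answer: 0 1 3 3 3 3 3 3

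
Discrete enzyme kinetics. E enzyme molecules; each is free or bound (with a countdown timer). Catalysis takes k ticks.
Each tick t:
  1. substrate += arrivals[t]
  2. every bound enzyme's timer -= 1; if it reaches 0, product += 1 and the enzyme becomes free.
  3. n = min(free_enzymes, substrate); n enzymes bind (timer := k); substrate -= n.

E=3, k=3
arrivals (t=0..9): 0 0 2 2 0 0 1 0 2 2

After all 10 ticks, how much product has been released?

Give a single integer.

Answer: 5

Derivation:
t=0: arr=0 -> substrate=0 bound=0 product=0
t=1: arr=0 -> substrate=0 bound=0 product=0
t=2: arr=2 -> substrate=0 bound=2 product=0
t=3: arr=2 -> substrate=1 bound=3 product=0
t=4: arr=0 -> substrate=1 bound=3 product=0
t=5: arr=0 -> substrate=0 bound=2 product=2
t=6: arr=1 -> substrate=0 bound=2 product=3
t=7: arr=0 -> substrate=0 bound=2 product=3
t=8: arr=2 -> substrate=0 bound=3 product=4
t=9: arr=2 -> substrate=1 bound=3 product=5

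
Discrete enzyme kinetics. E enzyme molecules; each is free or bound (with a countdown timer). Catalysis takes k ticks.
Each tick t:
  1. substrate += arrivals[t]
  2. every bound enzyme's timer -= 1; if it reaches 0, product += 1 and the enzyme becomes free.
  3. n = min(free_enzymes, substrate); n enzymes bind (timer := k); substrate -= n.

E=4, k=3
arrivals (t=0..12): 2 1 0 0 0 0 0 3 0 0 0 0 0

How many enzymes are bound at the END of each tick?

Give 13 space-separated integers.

Answer: 2 3 3 1 0 0 0 3 3 3 0 0 0

Derivation:
t=0: arr=2 -> substrate=0 bound=2 product=0
t=1: arr=1 -> substrate=0 bound=3 product=0
t=2: arr=0 -> substrate=0 bound=3 product=0
t=3: arr=0 -> substrate=0 bound=1 product=2
t=4: arr=0 -> substrate=0 bound=0 product=3
t=5: arr=0 -> substrate=0 bound=0 product=3
t=6: arr=0 -> substrate=0 bound=0 product=3
t=7: arr=3 -> substrate=0 bound=3 product=3
t=8: arr=0 -> substrate=0 bound=3 product=3
t=9: arr=0 -> substrate=0 bound=3 product=3
t=10: arr=0 -> substrate=0 bound=0 product=6
t=11: arr=0 -> substrate=0 bound=0 product=6
t=12: arr=0 -> substrate=0 bound=0 product=6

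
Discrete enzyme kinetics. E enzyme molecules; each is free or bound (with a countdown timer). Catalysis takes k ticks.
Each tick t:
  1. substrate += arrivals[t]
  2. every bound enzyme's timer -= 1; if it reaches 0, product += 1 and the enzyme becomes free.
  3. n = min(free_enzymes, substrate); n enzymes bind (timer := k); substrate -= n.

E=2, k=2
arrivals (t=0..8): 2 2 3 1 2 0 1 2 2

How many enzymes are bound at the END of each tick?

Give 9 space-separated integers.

Answer: 2 2 2 2 2 2 2 2 2

Derivation:
t=0: arr=2 -> substrate=0 bound=2 product=0
t=1: arr=2 -> substrate=2 bound=2 product=0
t=2: arr=3 -> substrate=3 bound=2 product=2
t=3: arr=1 -> substrate=4 bound=2 product=2
t=4: arr=2 -> substrate=4 bound=2 product=4
t=5: arr=0 -> substrate=4 bound=2 product=4
t=6: arr=1 -> substrate=3 bound=2 product=6
t=7: arr=2 -> substrate=5 bound=2 product=6
t=8: arr=2 -> substrate=5 bound=2 product=8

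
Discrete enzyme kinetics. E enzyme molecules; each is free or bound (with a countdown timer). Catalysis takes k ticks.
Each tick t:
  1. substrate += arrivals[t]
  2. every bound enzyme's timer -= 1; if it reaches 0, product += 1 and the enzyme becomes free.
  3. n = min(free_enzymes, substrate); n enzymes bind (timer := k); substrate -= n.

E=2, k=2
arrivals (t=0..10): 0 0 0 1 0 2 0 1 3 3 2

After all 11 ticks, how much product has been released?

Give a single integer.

t=0: arr=0 -> substrate=0 bound=0 product=0
t=1: arr=0 -> substrate=0 bound=0 product=0
t=2: arr=0 -> substrate=0 bound=0 product=0
t=3: arr=1 -> substrate=0 bound=1 product=0
t=4: arr=0 -> substrate=0 bound=1 product=0
t=5: arr=2 -> substrate=0 bound=2 product=1
t=6: arr=0 -> substrate=0 bound=2 product=1
t=7: arr=1 -> substrate=0 bound=1 product=3
t=8: arr=3 -> substrate=2 bound=2 product=3
t=9: arr=3 -> substrate=4 bound=2 product=4
t=10: arr=2 -> substrate=5 bound=2 product=5

Answer: 5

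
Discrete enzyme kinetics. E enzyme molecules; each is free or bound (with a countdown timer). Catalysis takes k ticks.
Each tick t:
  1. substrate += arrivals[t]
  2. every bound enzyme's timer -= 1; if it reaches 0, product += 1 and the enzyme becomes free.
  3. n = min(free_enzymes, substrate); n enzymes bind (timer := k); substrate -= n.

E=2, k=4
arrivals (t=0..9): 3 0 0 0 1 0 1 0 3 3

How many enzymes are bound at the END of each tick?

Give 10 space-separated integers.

Answer: 2 2 2 2 2 2 2 2 2 2

Derivation:
t=0: arr=3 -> substrate=1 bound=2 product=0
t=1: arr=0 -> substrate=1 bound=2 product=0
t=2: arr=0 -> substrate=1 bound=2 product=0
t=3: arr=0 -> substrate=1 bound=2 product=0
t=4: arr=1 -> substrate=0 bound=2 product=2
t=5: arr=0 -> substrate=0 bound=2 product=2
t=6: arr=1 -> substrate=1 bound=2 product=2
t=7: arr=0 -> substrate=1 bound=2 product=2
t=8: arr=3 -> substrate=2 bound=2 product=4
t=9: arr=3 -> substrate=5 bound=2 product=4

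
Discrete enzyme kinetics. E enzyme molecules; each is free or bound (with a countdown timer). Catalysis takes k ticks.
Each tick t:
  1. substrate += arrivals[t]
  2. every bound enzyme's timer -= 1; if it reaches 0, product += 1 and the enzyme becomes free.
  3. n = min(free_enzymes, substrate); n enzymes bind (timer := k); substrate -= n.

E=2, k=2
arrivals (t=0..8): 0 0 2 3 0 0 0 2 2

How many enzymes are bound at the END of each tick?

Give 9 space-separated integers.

Answer: 0 0 2 2 2 2 1 2 2

Derivation:
t=0: arr=0 -> substrate=0 bound=0 product=0
t=1: arr=0 -> substrate=0 bound=0 product=0
t=2: arr=2 -> substrate=0 bound=2 product=0
t=3: arr=3 -> substrate=3 bound=2 product=0
t=4: arr=0 -> substrate=1 bound=2 product=2
t=5: arr=0 -> substrate=1 bound=2 product=2
t=6: arr=0 -> substrate=0 bound=1 product=4
t=7: arr=2 -> substrate=1 bound=2 product=4
t=8: arr=2 -> substrate=2 bound=2 product=5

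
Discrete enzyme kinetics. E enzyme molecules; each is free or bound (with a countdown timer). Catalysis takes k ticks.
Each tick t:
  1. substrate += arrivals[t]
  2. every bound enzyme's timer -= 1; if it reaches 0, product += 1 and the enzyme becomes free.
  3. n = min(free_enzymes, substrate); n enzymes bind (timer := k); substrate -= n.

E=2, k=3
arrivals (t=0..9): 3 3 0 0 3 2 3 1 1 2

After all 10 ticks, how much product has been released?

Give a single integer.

Answer: 6

Derivation:
t=0: arr=3 -> substrate=1 bound=2 product=0
t=1: arr=3 -> substrate=4 bound=2 product=0
t=2: arr=0 -> substrate=4 bound=2 product=0
t=3: arr=0 -> substrate=2 bound=2 product=2
t=4: arr=3 -> substrate=5 bound=2 product=2
t=5: arr=2 -> substrate=7 bound=2 product=2
t=6: arr=3 -> substrate=8 bound=2 product=4
t=7: arr=1 -> substrate=9 bound=2 product=4
t=8: arr=1 -> substrate=10 bound=2 product=4
t=9: arr=2 -> substrate=10 bound=2 product=6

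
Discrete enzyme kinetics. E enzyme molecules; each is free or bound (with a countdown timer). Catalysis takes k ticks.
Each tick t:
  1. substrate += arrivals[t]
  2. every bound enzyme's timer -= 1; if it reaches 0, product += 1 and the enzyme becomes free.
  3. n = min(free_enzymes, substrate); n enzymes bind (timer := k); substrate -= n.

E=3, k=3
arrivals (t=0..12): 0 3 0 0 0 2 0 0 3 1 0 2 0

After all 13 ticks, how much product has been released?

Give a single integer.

t=0: arr=0 -> substrate=0 bound=0 product=0
t=1: arr=3 -> substrate=0 bound=3 product=0
t=2: arr=0 -> substrate=0 bound=3 product=0
t=3: arr=0 -> substrate=0 bound=3 product=0
t=4: arr=0 -> substrate=0 bound=0 product=3
t=5: arr=2 -> substrate=0 bound=2 product=3
t=6: arr=0 -> substrate=0 bound=2 product=3
t=7: arr=0 -> substrate=0 bound=2 product=3
t=8: arr=3 -> substrate=0 bound=3 product=5
t=9: arr=1 -> substrate=1 bound=3 product=5
t=10: arr=0 -> substrate=1 bound=3 product=5
t=11: arr=2 -> substrate=0 bound=3 product=8
t=12: arr=0 -> substrate=0 bound=3 product=8

Answer: 8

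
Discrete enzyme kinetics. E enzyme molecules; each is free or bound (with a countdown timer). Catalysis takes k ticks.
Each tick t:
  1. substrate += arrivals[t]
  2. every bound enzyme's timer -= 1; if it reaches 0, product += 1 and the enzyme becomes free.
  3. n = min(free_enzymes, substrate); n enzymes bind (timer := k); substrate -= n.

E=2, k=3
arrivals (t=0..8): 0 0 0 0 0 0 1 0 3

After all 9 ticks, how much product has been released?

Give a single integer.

t=0: arr=0 -> substrate=0 bound=0 product=0
t=1: arr=0 -> substrate=0 bound=0 product=0
t=2: arr=0 -> substrate=0 bound=0 product=0
t=3: arr=0 -> substrate=0 bound=0 product=0
t=4: arr=0 -> substrate=0 bound=0 product=0
t=5: arr=0 -> substrate=0 bound=0 product=0
t=6: arr=1 -> substrate=0 bound=1 product=0
t=7: arr=0 -> substrate=0 bound=1 product=0
t=8: arr=3 -> substrate=2 bound=2 product=0

Answer: 0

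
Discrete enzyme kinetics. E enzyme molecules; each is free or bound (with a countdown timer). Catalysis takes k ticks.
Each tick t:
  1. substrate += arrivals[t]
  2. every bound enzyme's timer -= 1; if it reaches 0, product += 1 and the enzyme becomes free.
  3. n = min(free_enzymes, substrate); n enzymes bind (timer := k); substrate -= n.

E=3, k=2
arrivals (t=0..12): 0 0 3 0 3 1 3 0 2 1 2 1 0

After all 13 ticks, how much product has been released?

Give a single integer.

t=0: arr=0 -> substrate=0 bound=0 product=0
t=1: arr=0 -> substrate=0 bound=0 product=0
t=2: arr=3 -> substrate=0 bound=3 product=0
t=3: arr=0 -> substrate=0 bound=3 product=0
t=4: arr=3 -> substrate=0 bound=3 product=3
t=5: arr=1 -> substrate=1 bound=3 product=3
t=6: arr=3 -> substrate=1 bound=3 product=6
t=7: arr=0 -> substrate=1 bound=3 product=6
t=8: arr=2 -> substrate=0 bound=3 product=9
t=9: arr=1 -> substrate=1 bound=3 product=9
t=10: arr=2 -> substrate=0 bound=3 product=12
t=11: arr=1 -> substrate=1 bound=3 product=12
t=12: arr=0 -> substrate=0 bound=1 product=15

Answer: 15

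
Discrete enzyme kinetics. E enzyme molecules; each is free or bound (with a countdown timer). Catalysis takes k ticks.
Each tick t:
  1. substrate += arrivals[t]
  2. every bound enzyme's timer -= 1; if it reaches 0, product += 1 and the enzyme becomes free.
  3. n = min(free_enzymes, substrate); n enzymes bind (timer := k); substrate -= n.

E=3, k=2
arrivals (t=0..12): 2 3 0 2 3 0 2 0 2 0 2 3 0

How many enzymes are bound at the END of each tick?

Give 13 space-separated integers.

Answer: 2 3 3 3 3 3 3 3 3 2 2 3 3

Derivation:
t=0: arr=2 -> substrate=0 bound=2 product=0
t=1: arr=3 -> substrate=2 bound=3 product=0
t=2: arr=0 -> substrate=0 bound=3 product=2
t=3: arr=2 -> substrate=1 bound=3 product=3
t=4: arr=3 -> substrate=2 bound=3 product=5
t=5: arr=0 -> substrate=1 bound=3 product=6
t=6: arr=2 -> substrate=1 bound=3 product=8
t=7: arr=0 -> substrate=0 bound=3 product=9
t=8: arr=2 -> substrate=0 bound=3 product=11
t=9: arr=0 -> substrate=0 bound=2 product=12
t=10: arr=2 -> substrate=0 bound=2 product=14
t=11: arr=3 -> substrate=2 bound=3 product=14
t=12: arr=0 -> substrate=0 bound=3 product=16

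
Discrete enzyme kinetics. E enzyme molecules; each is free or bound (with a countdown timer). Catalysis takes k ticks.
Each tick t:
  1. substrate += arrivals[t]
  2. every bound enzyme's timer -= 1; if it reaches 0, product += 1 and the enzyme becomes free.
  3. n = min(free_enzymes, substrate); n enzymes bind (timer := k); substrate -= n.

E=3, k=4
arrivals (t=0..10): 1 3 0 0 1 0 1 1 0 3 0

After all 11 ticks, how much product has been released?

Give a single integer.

t=0: arr=1 -> substrate=0 bound=1 product=0
t=1: arr=3 -> substrate=1 bound=3 product=0
t=2: arr=0 -> substrate=1 bound=3 product=0
t=3: arr=0 -> substrate=1 bound=3 product=0
t=4: arr=1 -> substrate=1 bound=3 product=1
t=5: arr=0 -> substrate=0 bound=2 product=3
t=6: arr=1 -> substrate=0 bound=3 product=3
t=7: arr=1 -> substrate=1 bound=3 product=3
t=8: arr=0 -> substrate=0 bound=3 product=4
t=9: arr=3 -> substrate=2 bound=3 product=5
t=10: arr=0 -> substrate=1 bound=3 product=6

Answer: 6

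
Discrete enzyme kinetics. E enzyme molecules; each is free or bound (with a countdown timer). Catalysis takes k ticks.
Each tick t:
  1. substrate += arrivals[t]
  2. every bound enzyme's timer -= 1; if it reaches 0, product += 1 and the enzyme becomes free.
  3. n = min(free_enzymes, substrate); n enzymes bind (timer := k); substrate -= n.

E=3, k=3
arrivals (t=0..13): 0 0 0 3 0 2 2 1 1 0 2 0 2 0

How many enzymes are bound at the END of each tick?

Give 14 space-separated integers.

Answer: 0 0 0 3 3 3 3 3 3 3 3 3 3 3

Derivation:
t=0: arr=0 -> substrate=0 bound=0 product=0
t=1: arr=0 -> substrate=0 bound=0 product=0
t=2: arr=0 -> substrate=0 bound=0 product=0
t=3: arr=3 -> substrate=0 bound=3 product=0
t=4: arr=0 -> substrate=0 bound=3 product=0
t=5: arr=2 -> substrate=2 bound=3 product=0
t=6: arr=2 -> substrate=1 bound=3 product=3
t=7: arr=1 -> substrate=2 bound=3 product=3
t=8: arr=1 -> substrate=3 bound=3 product=3
t=9: arr=0 -> substrate=0 bound=3 product=6
t=10: arr=2 -> substrate=2 bound=3 product=6
t=11: arr=0 -> substrate=2 bound=3 product=6
t=12: arr=2 -> substrate=1 bound=3 product=9
t=13: arr=0 -> substrate=1 bound=3 product=9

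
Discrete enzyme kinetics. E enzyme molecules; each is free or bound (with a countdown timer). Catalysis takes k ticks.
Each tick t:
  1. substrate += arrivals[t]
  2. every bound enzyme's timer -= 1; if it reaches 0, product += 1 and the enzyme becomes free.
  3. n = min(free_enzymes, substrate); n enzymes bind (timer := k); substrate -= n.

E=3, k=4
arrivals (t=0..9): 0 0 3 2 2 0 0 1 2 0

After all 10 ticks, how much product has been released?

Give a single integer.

Answer: 3

Derivation:
t=0: arr=0 -> substrate=0 bound=0 product=0
t=1: arr=0 -> substrate=0 bound=0 product=0
t=2: arr=3 -> substrate=0 bound=3 product=0
t=3: arr=2 -> substrate=2 bound=3 product=0
t=4: arr=2 -> substrate=4 bound=3 product=0
t=5: arr=0 -> substrate=4 bound=3 product=0
t=6: arr=0 -> substrate=1 bound=3 product=3
t=7: arr=1 -> substrate=2 bound=3 product=3
t=8: arr=2 -> substrate=4 bound=3 product=3
t=9: arr=0 -> substrate=4 bound=3 product=3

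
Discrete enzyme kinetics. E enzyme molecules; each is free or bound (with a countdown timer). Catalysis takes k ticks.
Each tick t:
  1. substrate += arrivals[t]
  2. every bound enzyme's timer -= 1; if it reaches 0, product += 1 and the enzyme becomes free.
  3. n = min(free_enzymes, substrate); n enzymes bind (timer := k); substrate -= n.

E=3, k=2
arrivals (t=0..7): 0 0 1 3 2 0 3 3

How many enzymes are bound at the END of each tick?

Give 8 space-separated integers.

Answer: 0 0 1 3 3 3 3 3

Derivation:
t=0: arr=0 -> substrate=0 bound=0 product=0
t=1: arr=0 -> substrate=0 bound=0 product=0
t=2: arr=1 -> substrate=0 bound=1 product=0
t=3: arr=3 -> substrate=1 bound=3 product=0
t=4: arr=2 -> substrate=2 bound=3 product=1
t=5: arr=0 -> substrate=0 bound=3 product=3
t=6: arr=3 -> substrate=2 bound=3 product=4
t=7: arr=3 -> substrate=3 bound=3 product=6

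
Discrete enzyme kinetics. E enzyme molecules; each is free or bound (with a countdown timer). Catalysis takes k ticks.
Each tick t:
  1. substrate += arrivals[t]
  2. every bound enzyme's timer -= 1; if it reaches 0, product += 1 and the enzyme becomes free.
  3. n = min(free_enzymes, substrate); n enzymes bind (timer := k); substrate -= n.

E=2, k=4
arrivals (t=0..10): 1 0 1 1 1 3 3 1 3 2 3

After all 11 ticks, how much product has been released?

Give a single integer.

t=0: arr=1 -> substrate=0 bound=1 product=0
t=1: arr=0 -> substrate=0 bound=1 product=0
t=2: arr=1 -> substrate=0 bound=2 product=0
t=3: arr=1 -> substrate=1 bound=2 product=0
t=4: arr=1 -> substrate=1 bound=2 product=1
t=5: arr=3 -> substrate=4 bound=2 product=1
t=6: arr=3 -> substrate=6 bound=2 product=2
t=7: arr=1 -> substrate=7 bound=2 product=2
t=8: arr=3 -> substrate=9 bound=2 product=3
t=9: arr=2 -> substrate=11 bound=2 product=3
t=10: arr=3 -> substrate=13 bound=2 product=4

Answer: 4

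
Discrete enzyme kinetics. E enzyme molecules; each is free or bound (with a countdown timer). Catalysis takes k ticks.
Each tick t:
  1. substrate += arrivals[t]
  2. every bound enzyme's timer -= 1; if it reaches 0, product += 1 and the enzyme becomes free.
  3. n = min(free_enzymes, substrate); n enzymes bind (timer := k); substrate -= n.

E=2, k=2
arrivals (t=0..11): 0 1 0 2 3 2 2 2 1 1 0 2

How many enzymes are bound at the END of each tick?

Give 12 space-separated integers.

t=0: arr=0 -> substrate=0 bound=0 product=0
t=1: arr=1 -> substrate=0 bound=1 product=0
t=2: arr=0 -> substrate=0 bound=1 product=0
t=3: arr=2 -> substrate=0 bound=2 product=1
t=4: arr=3 -> substrate=3 bound=2 product=1
t=5: arr=2 -> substrate=3 bound=2 product=3
t=6: arr=2 -> substrate=5 bound=2 product=3
t=7: arr=2 -> substrate=5 bound=2 product=5
t=8: arr=1 -> substrate=6 bound=2 product=5
t=9: arr=1 -> substrate=5 bound=2 product=7
t=10: arr=0 -> substrate=5 bound=2 product=7
t=11: arr=2 -> substrate=5 bound=2 product=9

Answer: 0 1 1 2 2 2 2 2 2 2 2 2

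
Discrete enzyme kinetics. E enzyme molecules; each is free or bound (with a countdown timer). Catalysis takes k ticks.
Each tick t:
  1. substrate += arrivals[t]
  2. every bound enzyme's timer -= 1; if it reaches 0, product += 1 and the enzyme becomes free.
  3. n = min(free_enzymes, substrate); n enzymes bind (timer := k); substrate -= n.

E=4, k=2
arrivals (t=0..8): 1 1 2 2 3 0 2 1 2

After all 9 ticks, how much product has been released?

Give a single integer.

t=0: arr=1 -> substrate=0 bound=1 product=0
t=1: arr=1 -> substrate=0 bound=2 product=0
t=2: arr=2 -> substrate=0 bound=3 product=1
t=3: arr=2 -> substrate=0 bound=4 product=2
t=4: arr=3 -> substrate=1 bound=4 product=4
t=5: arr=0 -> substrate=0 bound=3 product=6
t=6: arr=2 -> substrate=0 bound=3 product=8
t=7: arr=1 -> substrate=0 bound=3 product=9
t=8: arr=2 -> substrate=0 bound=3 product=11

Answer: 11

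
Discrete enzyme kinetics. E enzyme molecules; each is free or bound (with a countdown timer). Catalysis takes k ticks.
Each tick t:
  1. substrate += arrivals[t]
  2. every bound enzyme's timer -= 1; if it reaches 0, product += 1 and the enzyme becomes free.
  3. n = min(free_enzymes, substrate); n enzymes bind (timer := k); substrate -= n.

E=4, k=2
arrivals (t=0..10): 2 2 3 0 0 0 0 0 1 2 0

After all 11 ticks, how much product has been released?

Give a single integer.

Answer: 8

Derivation:
t=0: arr=2 -> substrate=0 bound=2 product=0
t=1: arr=2 -> substrate=0 bound=4 product=0
t=2: arr=3 -> substrate=1 bound=4 product=2
t=3: arr=0 -> substrate=0 bound=3 product=4
t=4: arr=0 -> substrate=0 bound=1 product=6
t=5: arr=0 -> substrate=0 bound=0 product=7
t=6: arr=0 -> substrate=0 bound=0 product=7
t=7: arr=0 -> substrate=0 bound=0 product=7
t=8: arr=1 -> substrate=0 bound=1 product=7
t=9: arr=2 -> substrate=0 bound=3 product=7
t=10: arr=0 -> substrate=0 bound=2 product=8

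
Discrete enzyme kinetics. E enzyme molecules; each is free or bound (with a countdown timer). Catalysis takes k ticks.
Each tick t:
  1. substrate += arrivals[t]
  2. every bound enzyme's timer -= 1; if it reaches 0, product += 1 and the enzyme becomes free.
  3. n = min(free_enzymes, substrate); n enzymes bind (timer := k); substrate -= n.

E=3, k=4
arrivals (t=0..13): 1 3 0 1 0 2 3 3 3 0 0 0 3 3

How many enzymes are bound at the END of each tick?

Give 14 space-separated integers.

Answer: 1 3 3 3 3 3 3 3 3 3 3 3 3 3

Derivation:
t=0: arr=1 -> substrate=0 bound=1 product=0
t=1: arr=3 -> substrate=1 bound=3 product=0
t=2: arr=0 -> substrate=1 bound=3 product=0
t=3: arr=1 -> substrate=2 bound=3 product=0
t=4: arr=0 -> substrate=1 bound=3 product=1
t=5: arr=2 -> substrate=1 bound=3 product=3
t=6: arr=3 -> substrate=4 bound=3 product=3
t=7: arr=3 -> substrate=7 bound=3 product=3
t=8: arr=3 -> substrate=9 bound=3 product=4
t=9: arr=0 -> substrate=7 bound=3 product=6
t=10: arr=0 -> substrate=7 bound=3 product=6
t=11: arr=0 -> substrate=7 bound=3 product=6
t=12: arr=3 -> substrate=9 bound=3 product=7
t=13: arr=3 -> substrate=10 bound=3 product=9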